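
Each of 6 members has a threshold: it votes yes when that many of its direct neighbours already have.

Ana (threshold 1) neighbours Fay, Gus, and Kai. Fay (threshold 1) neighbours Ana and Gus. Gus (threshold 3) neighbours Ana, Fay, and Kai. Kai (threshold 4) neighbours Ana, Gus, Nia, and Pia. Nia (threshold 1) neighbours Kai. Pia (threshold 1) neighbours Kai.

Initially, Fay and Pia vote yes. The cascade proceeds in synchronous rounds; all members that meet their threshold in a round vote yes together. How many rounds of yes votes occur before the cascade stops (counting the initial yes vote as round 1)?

Round 1 — Fay, Pia vote yes (initial).
Round 2 — checking thresholds:
  Ana: 1 of 3 neighbours ≥ 1, votes yes.
  Gus: 1 of 3 neighbours < 3, holds.
  Kai: 1 of 4 neighbours < 4, holds.
Round 3 — no new yes votes; cascade stops.

2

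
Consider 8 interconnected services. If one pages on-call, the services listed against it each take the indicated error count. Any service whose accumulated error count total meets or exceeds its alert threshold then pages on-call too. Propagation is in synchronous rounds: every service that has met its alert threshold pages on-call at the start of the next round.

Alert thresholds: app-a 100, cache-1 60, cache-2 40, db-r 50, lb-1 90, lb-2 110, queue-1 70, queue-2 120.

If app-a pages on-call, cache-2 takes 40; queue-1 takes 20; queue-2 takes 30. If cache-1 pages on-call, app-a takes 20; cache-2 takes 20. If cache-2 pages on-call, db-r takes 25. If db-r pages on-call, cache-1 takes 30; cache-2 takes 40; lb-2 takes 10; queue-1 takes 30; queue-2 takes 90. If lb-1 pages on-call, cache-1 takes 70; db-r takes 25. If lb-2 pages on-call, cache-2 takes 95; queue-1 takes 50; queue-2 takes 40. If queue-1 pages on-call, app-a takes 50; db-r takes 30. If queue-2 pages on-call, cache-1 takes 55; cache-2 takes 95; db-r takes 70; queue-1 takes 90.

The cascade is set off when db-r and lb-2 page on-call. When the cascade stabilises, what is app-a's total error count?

70

Round 1 — db-r, lb-2 page on-call (initial).
  cache-1: +30 → 30 < 60
  cache-2: +40+95 → 135 ≥ 40
  queue-1: +30+50 → 80 ≥ 70
  queue-2: +90+40 → 130 ≥ 120
Round 2 — cache-2, queue-1, queue-2 page on-call.
  app-a: +50 → 50 < 100
  cache-1: +55 → 85 ≥ 60
Round 3 — cache-1 pages on-call.
  app-a: +20 → 70 < 100
No further pages.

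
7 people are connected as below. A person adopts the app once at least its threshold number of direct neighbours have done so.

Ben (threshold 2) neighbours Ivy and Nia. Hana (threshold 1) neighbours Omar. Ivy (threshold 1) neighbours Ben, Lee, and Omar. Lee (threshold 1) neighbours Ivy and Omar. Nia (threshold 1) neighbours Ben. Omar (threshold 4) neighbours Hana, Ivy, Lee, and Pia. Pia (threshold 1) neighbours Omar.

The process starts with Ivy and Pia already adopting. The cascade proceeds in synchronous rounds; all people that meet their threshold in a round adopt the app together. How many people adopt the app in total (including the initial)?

Round 1 — Ivy, Pia adopt the app (initial).
Round 2 — checking thresholds:
  Ben: 1 of 2 neighbours < 2, not yet.
  Lee: 1 of 2 neighbours ≥ 1, adopts the app.
  Omar: 2 of 4 neighbours < 4, not yet.
Round 3 — no new adoptions; cascade stops.

3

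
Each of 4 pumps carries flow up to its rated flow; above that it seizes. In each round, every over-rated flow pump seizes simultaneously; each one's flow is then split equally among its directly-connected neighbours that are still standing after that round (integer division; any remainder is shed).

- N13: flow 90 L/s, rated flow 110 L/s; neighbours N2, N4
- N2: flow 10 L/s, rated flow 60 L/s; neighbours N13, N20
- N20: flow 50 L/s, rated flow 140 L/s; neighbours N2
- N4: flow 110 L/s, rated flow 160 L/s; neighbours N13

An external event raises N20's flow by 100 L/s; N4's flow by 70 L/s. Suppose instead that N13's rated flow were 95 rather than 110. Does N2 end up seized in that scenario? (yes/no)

yes

With N13's rated flow at 95:
Round 1 — N20 at 150 > 140; N4 at 180 > 160. N20, N4 seize.
  N20 sheds 150 L/s to N2: 150 each.
    N2: 10+150 = 160 > 60
  N4 sheds 180 L/s to N13: 180 each.
    N13: 90+180 = 270 > 95
Round 2 — N13, N2 seize.
  N13 sheds 270 L/s: no online neighbours, lost.
  N2 sheds 160 L/s: no online neighbours, lost.
No further seizures.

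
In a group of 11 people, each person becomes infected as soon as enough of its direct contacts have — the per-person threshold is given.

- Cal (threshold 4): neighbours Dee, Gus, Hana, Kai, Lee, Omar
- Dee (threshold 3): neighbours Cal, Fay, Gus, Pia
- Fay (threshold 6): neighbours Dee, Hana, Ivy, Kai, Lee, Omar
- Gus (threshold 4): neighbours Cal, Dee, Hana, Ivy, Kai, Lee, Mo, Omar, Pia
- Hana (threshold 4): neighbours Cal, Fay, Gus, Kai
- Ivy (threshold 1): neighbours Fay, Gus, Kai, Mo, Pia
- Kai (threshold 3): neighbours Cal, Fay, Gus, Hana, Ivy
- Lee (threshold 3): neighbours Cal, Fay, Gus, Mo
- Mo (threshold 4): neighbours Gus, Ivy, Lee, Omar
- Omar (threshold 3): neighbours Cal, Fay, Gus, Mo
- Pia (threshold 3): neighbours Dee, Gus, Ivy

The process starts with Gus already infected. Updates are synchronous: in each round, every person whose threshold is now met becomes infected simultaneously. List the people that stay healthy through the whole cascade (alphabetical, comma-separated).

Round 1 — Gus becomes infected (initial).
Round 2 — checking thresholds:
  Cal: 1 of 6 neighbours < 4, below threshold.
  Dee: 1 of 4 neighbours < 3, below threshold.
  Hana: 1 of 4 neighbours < 4, below threshold.
  Ivy: 1 of 5 neighbours ≥ 1, becomes infected.
  Kai: 1 of 5 neighbours < 3, below threshold.
  Lee: 1 of 4 neighbours < 3, below threshold.
  Mo: 1 of 4 neighbours < 4, below threshold.
  Omar: 1 of 4 neighbours < 3, below threshold.
  Pia: 1 of 3 neighbours < 3, below threshold.
Round 3 — no new infections; cascade stops.

Cal, Dee, Fay, Hana, Kai, Lee, Mo, Omar, Pia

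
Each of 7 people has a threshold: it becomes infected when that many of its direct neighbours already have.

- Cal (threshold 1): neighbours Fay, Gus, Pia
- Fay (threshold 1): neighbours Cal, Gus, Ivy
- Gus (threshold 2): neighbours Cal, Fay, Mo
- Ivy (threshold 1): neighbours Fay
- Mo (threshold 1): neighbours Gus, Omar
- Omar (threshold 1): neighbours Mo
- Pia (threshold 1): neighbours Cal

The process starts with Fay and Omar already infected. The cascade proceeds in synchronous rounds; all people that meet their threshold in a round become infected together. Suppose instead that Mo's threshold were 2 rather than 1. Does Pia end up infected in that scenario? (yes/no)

yes

With Mo's threshold at 2:
Round 1 — Fay, Omar become infected (initial).
Round 2 — checking thresholds:
  Cal: 1 of 3 neighbours ≥ 1, becomes infected.
  Gus: 1 of 3 neighbours < 2, not yet.
  Ivy: 1 of 1 neighbours ≥ 1, becomes infected.
  Mo: 1 of 2 neighbours < 2, not yet.
Round 3 — checking thresholds:
  Gus: 2 of 3 neighbours ≥ 2, becomes infected.
  Mo: 1 of 2 neighbours < 2, not yet.
  Pia: 1 of 1 neighbours ≥ 1, becomes infected.
Round 4 — checking thresholds:
  Mo: 2 of 2 neighbours ≥ 2, becomes infected.
Round 5 — no new infections; cascade stops.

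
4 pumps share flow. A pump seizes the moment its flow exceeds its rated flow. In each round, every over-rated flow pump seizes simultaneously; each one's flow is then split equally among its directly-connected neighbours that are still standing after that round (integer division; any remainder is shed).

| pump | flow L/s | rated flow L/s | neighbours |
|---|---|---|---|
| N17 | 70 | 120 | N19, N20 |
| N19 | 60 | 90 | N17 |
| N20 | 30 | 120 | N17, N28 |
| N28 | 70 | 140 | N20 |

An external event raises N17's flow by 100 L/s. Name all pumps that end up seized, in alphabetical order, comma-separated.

Round 1 — N17 at 170 > 120. N17 seizes.
  N17 sheds 170 L/s to N19, N20: 85 each.
    N19: 60+85 = 145 > 90
    N20: 30+85 = 115 ≤ 120
Round 2 — N19 seizes.
  N19 sheds 145 L/s: no online neighbours, lost.
No further seizures.

N17, N19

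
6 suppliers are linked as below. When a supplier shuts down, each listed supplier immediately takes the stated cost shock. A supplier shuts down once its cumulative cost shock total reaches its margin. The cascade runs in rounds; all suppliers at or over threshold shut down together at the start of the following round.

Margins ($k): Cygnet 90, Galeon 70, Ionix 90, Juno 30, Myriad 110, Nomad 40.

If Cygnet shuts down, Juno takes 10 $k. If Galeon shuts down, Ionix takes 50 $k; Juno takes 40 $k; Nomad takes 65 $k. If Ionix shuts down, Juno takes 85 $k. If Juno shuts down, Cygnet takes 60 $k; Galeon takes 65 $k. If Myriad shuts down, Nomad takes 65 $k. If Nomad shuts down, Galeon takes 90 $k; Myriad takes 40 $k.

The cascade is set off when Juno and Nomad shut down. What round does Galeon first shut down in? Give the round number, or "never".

Round 1 — Juno, Nomad shut down (initial).
  Cygnet: +60 → 60 < 90
  Galeon: +65+90 → 155 ≥ 70
  Myriad: +40 → 40 < 110
Round 2 — Galeon shuts down.
  Ionix: +50 → 50 < 90
No further shutdowns.

2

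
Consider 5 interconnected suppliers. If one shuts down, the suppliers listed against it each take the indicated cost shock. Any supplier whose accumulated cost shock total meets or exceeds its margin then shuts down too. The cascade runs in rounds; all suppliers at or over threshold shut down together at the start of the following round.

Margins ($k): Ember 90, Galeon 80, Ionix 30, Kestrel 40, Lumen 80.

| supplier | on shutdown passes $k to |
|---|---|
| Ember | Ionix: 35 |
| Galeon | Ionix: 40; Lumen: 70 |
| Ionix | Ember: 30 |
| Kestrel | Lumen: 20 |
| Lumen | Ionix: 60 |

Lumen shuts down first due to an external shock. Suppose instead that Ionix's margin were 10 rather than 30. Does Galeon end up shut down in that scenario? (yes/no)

With Ionix's margin at 10:
Round 1 — Lumen shuts down (initial).
  Ionix: +60 → 60 ≥ 10
Round 2 — Ionix shuts down.
  Ember: +30 → 30 < 90
No further shutdowns.

no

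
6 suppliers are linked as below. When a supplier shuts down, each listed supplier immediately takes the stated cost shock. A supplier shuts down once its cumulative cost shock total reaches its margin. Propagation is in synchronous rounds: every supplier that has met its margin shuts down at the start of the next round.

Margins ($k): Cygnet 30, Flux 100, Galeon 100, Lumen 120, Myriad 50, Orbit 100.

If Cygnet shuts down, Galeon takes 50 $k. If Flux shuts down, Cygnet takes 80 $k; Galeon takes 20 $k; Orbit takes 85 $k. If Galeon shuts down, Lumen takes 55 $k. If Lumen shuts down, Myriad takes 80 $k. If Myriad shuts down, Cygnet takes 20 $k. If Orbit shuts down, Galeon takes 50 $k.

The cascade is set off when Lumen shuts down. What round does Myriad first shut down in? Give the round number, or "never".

Round 1 — Lumen shuts down (initial).
  Myriad: +80 → 80 ≥ 50
Round 2 — Myriad shuts down.
  Cygnet: +20 → 20 < 30
No further shutdowns.

2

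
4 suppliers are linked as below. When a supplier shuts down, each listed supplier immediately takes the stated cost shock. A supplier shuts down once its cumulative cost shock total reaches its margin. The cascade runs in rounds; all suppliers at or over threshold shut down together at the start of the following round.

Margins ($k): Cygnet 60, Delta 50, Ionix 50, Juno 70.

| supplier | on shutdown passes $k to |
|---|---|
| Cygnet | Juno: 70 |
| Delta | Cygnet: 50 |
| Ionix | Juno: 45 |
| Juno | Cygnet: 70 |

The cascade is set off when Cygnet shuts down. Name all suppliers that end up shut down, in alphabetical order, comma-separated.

Round 1 — Cygnet shuts down (initial).
  Juno: +70 → 70 ≥ 70
Round 2 — Juno shuts down.
No further shutdowns.

Cygnet, Juno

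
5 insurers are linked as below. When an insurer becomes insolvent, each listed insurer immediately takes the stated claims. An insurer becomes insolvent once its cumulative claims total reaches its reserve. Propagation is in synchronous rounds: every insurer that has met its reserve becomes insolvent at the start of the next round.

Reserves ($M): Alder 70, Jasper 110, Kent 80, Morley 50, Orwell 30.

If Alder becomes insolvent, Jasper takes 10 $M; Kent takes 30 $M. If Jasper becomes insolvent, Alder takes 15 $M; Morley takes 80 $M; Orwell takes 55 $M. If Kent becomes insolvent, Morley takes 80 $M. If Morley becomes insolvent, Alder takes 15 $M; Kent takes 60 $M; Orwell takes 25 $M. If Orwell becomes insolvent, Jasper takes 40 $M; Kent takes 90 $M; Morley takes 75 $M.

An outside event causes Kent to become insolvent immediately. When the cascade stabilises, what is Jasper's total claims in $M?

0

Round 1 — Kent becomes insolvent (initial).
  Morley: +80 → 80 ≥ 50
Round 2 — Morley becomes insolvent.
  Alder: +15 → 15 < 70
  Orwell: +25 → 25 < 30
No further insolvencies.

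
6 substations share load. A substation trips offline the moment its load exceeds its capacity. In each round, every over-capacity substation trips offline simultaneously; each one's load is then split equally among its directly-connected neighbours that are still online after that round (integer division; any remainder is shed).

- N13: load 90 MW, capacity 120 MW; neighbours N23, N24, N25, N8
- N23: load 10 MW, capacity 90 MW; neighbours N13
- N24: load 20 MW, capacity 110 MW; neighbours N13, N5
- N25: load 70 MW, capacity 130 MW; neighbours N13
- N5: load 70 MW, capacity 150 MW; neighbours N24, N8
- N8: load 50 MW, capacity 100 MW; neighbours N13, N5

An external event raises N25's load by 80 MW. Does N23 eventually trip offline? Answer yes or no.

Round 1 — N25 at 150 > 130. N25 trips offline.
  N25 sheds 150 MW to N13: 150 each.
    N13: 90+150 = 240 > 120
Round 2 — N13 trips offline.
  N13 sheds 240 MW to N23, N24, N8: 80 each.
    N23: 10+80 = 90 ≤ 90
    N24: 20+80 = 100 ≤ 110
    N8: 50+80 = 130 > 100
Round 3 — N8 trips offline.
  N8 sheds 130 MW to N5: 130 each.
    N5: 70+130 = 200 > 150
Round 4 — N5 trips offline.
  N5 sheds 200 MW to N24: 200 each.
    N24: 100+200 = 300 > 110
Round 5 — N24 trips offline.
  N24 sheds 300 MW: no online neighbours, lost.
No further trips.

no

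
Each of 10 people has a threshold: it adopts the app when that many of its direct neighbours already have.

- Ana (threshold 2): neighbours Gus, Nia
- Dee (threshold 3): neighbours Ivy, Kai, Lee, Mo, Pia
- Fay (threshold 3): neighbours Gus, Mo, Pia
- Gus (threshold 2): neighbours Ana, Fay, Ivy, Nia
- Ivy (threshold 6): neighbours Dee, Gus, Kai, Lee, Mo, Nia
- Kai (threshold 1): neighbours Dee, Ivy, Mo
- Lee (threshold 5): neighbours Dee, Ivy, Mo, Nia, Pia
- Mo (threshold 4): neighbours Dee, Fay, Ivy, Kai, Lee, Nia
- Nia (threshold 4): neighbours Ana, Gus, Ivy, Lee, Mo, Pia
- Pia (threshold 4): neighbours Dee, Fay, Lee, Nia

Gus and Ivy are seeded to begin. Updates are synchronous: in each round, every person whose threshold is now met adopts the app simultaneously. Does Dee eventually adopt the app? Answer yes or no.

Round 1 — Gus, Ivy adopt the app (initial).
Round 2 — checking thresholds:
  Ana: 1 of 2 neighbours < 2, holds.
  Dee: 1 of 5 neighbours < 3, holds.
  Fay: 1 of 3 neighbours < 3, holds.
  Kai: 1 of 3 neighbours ≥ 1, adopts the app.
  Lee: 1 of 5 neighbours < 5, holds.
  Mo: 1 of 6 neighbours < 4, holds.
  Nia: 2 of 6 neighbours < 4, holds.
Round 3 — no new adoptions; cascade stops.

no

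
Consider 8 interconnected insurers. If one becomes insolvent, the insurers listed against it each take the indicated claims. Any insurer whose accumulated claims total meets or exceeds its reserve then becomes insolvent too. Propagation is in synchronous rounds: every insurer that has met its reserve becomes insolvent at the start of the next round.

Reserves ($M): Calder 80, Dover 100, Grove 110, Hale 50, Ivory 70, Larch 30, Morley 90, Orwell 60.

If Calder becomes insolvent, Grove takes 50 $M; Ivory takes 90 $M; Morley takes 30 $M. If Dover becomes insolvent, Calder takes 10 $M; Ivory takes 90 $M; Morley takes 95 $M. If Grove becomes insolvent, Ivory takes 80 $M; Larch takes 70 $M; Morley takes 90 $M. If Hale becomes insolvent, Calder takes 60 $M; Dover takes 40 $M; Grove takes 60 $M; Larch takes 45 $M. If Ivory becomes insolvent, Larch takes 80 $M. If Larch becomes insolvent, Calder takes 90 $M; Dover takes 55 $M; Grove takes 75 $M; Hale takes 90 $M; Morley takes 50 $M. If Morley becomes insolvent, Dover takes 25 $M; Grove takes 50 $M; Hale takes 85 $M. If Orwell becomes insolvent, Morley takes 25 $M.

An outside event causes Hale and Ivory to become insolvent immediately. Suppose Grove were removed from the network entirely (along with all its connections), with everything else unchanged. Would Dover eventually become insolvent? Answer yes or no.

no

With Grove removed:
Round 1 — Hale, Ivory become insolvent (initial).
  Calder: +60 → 60 < 80
  Dover: +40 → 40 < 100
  Larch: +45+80 → 125 ≥ 30
Round 2 — Larch becomes insolvent.
  Calder: +90 → 150 ≥ 80
  Dover: +55 → 95 < 100
  Morley: +50 → 50 < 90
Round 3 — Calder becomes insolvent.
  Morley: +30 → 80 < 90
No further insolvencies.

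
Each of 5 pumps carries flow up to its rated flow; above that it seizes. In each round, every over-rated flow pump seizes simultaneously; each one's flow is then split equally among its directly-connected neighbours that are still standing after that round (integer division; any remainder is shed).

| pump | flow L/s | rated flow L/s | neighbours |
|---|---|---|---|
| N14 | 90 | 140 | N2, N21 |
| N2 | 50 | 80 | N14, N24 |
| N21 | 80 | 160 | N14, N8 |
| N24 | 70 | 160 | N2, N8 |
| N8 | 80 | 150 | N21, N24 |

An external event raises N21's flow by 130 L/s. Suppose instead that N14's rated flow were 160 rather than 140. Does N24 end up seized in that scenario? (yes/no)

yes

With N14's rated flow at 160:
Round 1 — N21 at 210 > 160. N21 seizes.
  N21 sheds 210 L/s to N14, N8: 105 each.
    N14: 90+105 = 195 > 160
    N8: 80+105 = 185 > 150
Round 2 — N14, N8 seize.
  N14 sheds 195 L/s to N2: 195 each.
    N2: 50+195 = 245 > 80
  N8 sheds 185 L/s to N24: 185 each.
    N24: 70+185 = 255 > 160
Round 3 — N2, N24 seize.
  N2 sheds 245 L/s: no online neighbours, lost.
  N24 sheds 255 L/s: no online neighbours, lost.
No further seizures.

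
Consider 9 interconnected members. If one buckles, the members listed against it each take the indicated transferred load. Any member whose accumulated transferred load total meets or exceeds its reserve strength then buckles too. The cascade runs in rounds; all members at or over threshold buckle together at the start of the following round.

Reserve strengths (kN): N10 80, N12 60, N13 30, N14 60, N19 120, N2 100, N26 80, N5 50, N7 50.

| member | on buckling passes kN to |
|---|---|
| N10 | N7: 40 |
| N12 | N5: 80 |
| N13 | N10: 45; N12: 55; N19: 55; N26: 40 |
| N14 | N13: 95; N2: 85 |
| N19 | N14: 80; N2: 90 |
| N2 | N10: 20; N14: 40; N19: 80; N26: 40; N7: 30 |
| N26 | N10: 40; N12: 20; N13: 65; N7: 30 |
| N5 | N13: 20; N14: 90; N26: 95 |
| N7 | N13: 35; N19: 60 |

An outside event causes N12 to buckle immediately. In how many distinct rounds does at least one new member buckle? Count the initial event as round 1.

Round 1 — N12 buckles (initial).
  N5: +80 → 80 ≥ 50
Round 2 — N5 buckles.
  N13: +20 → 20 < 30
  N14: +90 → 90 ≥ 60
  N26: +95 → 95 ≥ 80
Round 3 — N14, N26 buckle.
  N10: +40 → 40 < 80
  N13: +95+65 → 180 ≥ 30
  N2: +85 → 85 < 100
  N7: +30 → 30 < 50
Round 4 — N13 buckles.
  N10: +45 → 85 ≥ 80
  N19: +55 → 55 < 120
Round 5 — N10 buckles.
  N7: +40 → 70 ≥ 50
Round 6 — N7 buckles.
  N19: +60 → 115 < 120
No further bucklings.

6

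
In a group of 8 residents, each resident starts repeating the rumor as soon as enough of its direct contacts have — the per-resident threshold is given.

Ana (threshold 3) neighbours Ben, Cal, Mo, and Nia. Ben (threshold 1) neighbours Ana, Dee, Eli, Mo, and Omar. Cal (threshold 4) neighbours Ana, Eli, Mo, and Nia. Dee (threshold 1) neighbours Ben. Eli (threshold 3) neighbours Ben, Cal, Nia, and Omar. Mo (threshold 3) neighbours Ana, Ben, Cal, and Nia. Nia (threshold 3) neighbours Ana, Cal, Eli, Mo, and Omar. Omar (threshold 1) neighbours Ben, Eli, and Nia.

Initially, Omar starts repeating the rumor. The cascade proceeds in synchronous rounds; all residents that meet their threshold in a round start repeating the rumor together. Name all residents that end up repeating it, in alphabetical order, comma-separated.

Ben, Dee, Omar

Round 1 — Omar starts repeating the rumor (initial).
Round 2 — checking thresholds:
  Ben: 1 of 5 neighbours ≥ 1, starts repeating the rumor.
  Eli: 1 of 4 neighbours < 3, below threshold.
  Nia: 1 of 5 neighbours < 3, below threshold.
Round 3 — checking thresholds:
  Ana: 1 of 4 neighbours < 3, below threshold.
  Dee: 1 of 1 neighbours ≥ 1, starts repeating the rumor.
  Eli: 2 of 4 neighbours < 3, below threshold.
  Mo: 1 of 4 neighbours < 3, below threshold.
  Nia: 1 of 5 neighbours < 3, below threshold.
Round 4 — no new spreads; cascade stops.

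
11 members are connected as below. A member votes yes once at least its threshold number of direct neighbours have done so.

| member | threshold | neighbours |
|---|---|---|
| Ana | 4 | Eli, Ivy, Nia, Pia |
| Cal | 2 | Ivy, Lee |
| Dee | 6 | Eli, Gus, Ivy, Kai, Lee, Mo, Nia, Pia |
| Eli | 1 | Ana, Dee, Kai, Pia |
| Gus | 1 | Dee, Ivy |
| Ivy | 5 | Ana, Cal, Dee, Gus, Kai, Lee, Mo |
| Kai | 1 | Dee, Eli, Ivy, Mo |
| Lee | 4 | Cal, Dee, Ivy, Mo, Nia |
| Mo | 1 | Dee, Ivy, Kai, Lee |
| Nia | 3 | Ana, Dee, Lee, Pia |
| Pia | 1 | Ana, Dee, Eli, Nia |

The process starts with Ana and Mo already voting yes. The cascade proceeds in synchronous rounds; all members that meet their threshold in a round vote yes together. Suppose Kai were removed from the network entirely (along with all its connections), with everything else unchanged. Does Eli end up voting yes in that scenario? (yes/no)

With Kai removed:
Round 1 — Ana, Mo vote yes (initial).
Round 2 — checking thresholds:
  Dee: 1 of 7 neighbours < 6, below threshold.
  Eli: 1 of 3 neighbours ≥ 1, votes yes.
  Ivy: 2 of 6 neighbours < 5, below threshold.
  Lee: 1 of 5 neighbours < 4, below threshold.
  Nia: 1 of 4 neighbours < 3, below threshold.
  Pia: 1 of 4 neighbours ≥ 1, votes yes.
Round 3 — no new yes votes; cascade stops.

yes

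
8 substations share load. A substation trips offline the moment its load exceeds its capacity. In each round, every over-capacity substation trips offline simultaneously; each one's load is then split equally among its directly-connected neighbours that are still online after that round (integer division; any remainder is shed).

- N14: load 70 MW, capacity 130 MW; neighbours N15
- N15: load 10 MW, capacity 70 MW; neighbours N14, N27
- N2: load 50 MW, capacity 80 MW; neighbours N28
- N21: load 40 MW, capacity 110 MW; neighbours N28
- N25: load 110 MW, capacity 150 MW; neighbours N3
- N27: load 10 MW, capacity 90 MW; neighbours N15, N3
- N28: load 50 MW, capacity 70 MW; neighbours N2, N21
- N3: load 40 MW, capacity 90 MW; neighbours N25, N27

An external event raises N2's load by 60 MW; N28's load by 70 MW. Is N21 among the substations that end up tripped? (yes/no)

yes

Round 1 — N2 at 110 > 80; N28 at 120 > 70. N2, N28 trip offline.
  N2 sheds 110 MW: no online neighbours, lost.
  N28 sheds 120 MW to N21: 120 each.
    N21: 40+120 = 160 > 110
Round 2 — N21 trips offline.
  N21 sheds 160 MW: no online neighbours, lost.
No further trips.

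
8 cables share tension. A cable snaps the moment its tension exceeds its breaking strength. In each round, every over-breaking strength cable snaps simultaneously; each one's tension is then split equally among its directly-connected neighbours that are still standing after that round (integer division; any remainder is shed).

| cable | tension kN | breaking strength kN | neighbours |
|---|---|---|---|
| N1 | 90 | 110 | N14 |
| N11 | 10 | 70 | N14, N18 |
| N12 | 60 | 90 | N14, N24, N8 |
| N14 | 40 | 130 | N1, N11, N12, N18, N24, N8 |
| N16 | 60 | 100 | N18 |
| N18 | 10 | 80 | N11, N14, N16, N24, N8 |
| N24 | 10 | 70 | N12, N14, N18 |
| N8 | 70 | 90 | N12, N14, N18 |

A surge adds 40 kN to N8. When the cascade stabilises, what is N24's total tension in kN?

Round 1 — N8 at 110 > 90. N8 snaps.
  N8 sheds 110 kN to N12, N14, N18: 36 each (2 lost).
    N12: 60+36 = 96 > 90
    N14: 40+36 = 76 ≤ 130
    N18: 10+36 = 46 ≤ 80
Round 2 — N12 snaps.
  N12 sheds 96 kN to N14, N24: 48 each.
    N14: 76+48 = 124 ≤ 130
    N24: 10+48 = 58 ≤ 70
No further breaks.

58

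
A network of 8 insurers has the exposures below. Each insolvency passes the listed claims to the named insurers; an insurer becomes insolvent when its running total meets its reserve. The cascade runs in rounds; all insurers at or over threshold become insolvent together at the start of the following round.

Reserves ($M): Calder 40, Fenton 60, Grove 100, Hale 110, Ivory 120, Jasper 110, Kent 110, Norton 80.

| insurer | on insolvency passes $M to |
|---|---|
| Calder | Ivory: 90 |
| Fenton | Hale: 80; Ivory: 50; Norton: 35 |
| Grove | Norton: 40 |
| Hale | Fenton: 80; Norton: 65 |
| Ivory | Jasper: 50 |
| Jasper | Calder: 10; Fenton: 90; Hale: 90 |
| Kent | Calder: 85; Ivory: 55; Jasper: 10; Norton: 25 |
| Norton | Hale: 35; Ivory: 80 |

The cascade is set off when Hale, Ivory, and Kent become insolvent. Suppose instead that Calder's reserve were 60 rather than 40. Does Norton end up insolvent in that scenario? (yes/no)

With Calder's reserve at 60:
Round 1 — Hale, Ivory, Kent become insolvent (initial).
  Calder: +85 → 85 ≥ 60
  Fenton: +80 → 80 ≥ 60
  Jasper: +50+10 → 60 < 110
  Norton: +65+25 → 90 ≥ 80
Round 2 — Calder, Fenton, Norton become insolvent.
No further insolvencies.

yes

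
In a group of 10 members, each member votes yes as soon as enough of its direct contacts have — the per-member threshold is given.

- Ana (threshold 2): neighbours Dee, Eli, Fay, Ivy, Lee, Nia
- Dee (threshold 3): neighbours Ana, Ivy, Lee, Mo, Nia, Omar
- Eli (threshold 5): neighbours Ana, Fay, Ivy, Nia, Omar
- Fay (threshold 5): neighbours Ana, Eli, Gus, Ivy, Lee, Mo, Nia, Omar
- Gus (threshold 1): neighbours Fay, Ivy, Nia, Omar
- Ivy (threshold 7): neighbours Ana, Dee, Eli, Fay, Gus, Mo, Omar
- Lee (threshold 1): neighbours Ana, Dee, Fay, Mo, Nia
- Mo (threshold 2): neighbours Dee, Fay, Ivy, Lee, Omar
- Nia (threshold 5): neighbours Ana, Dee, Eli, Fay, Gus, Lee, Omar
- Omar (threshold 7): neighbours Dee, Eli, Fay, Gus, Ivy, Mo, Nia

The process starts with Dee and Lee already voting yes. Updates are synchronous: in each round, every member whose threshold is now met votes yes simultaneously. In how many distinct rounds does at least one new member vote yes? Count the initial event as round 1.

Round 1 — Dee, Lee vote yes (initial).
Round 2 — checking thresholds:
  Ana: 2 of 6 neighbours ≥ 2, votes yes.
  Fay: 1 of 8 neighbours < 5, holds.
  Ivy: 1 of 7 neighbours < 7, holds.
  Mo: 2 of 5 neighbours ≥ 2, votes yes.
  Nia: 2 of 7 neighbours < 5, holds.
  Omar: 1 of 7 neighbours < 7, holds.
Round 3 — no new yes votes; cascade stops.

2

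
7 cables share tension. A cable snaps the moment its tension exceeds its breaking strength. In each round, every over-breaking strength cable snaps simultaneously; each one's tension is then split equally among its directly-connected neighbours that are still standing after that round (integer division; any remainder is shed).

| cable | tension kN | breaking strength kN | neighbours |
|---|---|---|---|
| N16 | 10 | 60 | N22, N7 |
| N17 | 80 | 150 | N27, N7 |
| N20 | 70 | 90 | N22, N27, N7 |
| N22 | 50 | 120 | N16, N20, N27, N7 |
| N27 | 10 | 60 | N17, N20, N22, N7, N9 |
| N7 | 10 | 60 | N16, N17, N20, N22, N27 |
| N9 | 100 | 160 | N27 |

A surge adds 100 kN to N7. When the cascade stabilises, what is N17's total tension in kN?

Round 1 — N7 at 110 > 60. N7 snaps.
  N7 sheds 110 kN to N16, N17, N20, N22, N27: 22 each.
    N16: 10+22 = 32 ≤ 60
    N17: 80+22 = 102 ≤ 150
    N20: 70+22 = 92 > 90
    N22: 50+22 = 72 ≤ 120
    N27: 10+22 = 32 ≤ 60
Round 2 — N20 snaps.
  N20 sheds 92 kN to N22, N27: 46 each.
    N22: 72+46 = 118 ≤ 120
    N27: 32+46 = 78 > 60
Round 3 — N27 snaps.
  N27 sheds 78 kN to N17, N22, N9: 26 each.
    N17: 102+26 = 128 ≤ 150
    N22: 118+26 = 144 > 120
    N9: 100+26 = 126 ≤ 160
Round 4 — N22 snaps.
  N22 sheds 144 kN to N16: 144 each.
    N16: 32+144 = 176 > 60
Round 5 — N16 snaps.
  N16 sheds 176 kN: no online neighbours, lost.
No further breaks.

128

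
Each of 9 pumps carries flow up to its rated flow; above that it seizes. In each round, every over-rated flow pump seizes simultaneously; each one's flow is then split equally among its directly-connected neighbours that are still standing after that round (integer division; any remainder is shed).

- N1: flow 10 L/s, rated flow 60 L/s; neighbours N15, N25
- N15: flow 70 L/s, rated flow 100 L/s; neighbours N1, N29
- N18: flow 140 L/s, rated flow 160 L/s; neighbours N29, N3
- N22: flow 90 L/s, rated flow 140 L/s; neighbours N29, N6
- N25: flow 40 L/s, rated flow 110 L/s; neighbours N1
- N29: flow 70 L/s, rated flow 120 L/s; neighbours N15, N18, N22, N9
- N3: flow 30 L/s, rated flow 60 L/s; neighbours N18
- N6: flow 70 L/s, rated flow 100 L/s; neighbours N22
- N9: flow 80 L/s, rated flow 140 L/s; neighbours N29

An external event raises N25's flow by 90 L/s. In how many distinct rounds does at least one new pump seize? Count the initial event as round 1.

6

Round 1 — N25 at 130 > 110. N25 seizes.
  N25 sheds 130 L/s to N1: 130 each.
    N1: 10+130 = 140 > 60
Round 2 — N1 seizes.
  N1 sheds 140 L/s to N15: 140 each.
    N15: 70+140 = 210 > 100
Round 3 — N15 seizes.
  N15 sheds 210 L/s to N29: 210 each.
    N29: 70+210 = 280 > 120
Round 4 — N29 seizes.
  N29 sheds 280 L/s to N18, N22, N9: 93 each (1 lost).
    N18: 140+93 = 233 > 160
    N22: 90+93 = 183 > 140
    N9: 80+93 = 173 > 140
Round 5 — N18, N22, N9 seize.
  N18 sheds 233 L/s to N3: 233 each.
    N3: 30+233 = 263 > 60
  N22 sheds 183 L/s to N6: 183 each.
    N6: 70+183 = 253 > 100
  N9 sheds 173 L/s: no online neighbours, lost.
Round 6 — N3, N6 seize.
  N3 sheds 263 L/s: no online neighbours, lost.
  N6 sheds 253 L/s: no online neighbours, lost.
No further seizures.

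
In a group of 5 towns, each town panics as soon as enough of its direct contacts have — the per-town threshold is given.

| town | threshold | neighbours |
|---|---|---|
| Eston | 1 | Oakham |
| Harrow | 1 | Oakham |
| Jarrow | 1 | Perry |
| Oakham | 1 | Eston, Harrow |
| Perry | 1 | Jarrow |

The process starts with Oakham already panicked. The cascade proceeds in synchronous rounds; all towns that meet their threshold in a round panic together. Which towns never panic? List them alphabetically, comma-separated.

Round 1 — Oakham panics (initial).
Round 2 — checking thresholds:
  Eston: 1 of 1 neighbours ≥ 1, panics.
  Harrow: 1 of 1 neighbours ≥ 1, panics.
Round 3 — no new panics; cascade stops.

Jarrow, Perry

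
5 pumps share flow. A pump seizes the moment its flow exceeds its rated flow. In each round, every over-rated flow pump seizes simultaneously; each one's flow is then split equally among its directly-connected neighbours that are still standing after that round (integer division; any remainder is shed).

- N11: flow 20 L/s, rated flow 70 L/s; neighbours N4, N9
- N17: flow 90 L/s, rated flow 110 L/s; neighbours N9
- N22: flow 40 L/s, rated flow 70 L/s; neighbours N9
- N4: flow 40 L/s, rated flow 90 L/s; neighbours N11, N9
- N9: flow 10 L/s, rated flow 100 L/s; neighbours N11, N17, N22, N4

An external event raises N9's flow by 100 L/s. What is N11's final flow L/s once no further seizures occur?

Round 1 — N9 at 110 > 100. N9 seizes.
  N9 sheds 110 L/s to N11, N17, N22, N4: 27 each (2 lost).
    N11: 20+27 = 47 ≤ 70
    N17: 90+27 = 117 > 110
    N22: 40+27 = 67 ≤ 70
    N4: 40+27 = 67 ≤ 90
Round 2 — N17 seizes.
  N17 sheds 117 L/s: no online neighbours, lost.
No further seizures.

47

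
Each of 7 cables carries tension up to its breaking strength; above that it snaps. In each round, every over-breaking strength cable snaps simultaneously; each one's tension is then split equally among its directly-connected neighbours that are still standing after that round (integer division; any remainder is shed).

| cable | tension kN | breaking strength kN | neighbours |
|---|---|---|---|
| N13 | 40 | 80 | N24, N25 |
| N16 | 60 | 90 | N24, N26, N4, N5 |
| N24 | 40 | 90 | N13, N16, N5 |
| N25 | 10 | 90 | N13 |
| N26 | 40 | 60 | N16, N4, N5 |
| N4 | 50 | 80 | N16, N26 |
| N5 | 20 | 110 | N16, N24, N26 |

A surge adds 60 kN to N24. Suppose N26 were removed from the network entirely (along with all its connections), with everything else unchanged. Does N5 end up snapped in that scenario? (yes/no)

no

With N26 removed:
Round 1 — N24 at 100 > 90. N24 snaps.
  N24 sheds 100 kN to N13, N16, N5: 33 each (1 lost).
    N13: 40+33 = 73 ≤ 80
    N16: 60+33 = 93 > 90
    N5: 20+33 = 53 ≤ 110
Round 2 — N16 snaps.
  N16 sheds 93 kN to N4, N5: 46 each (1 lost).
    N4: 50+46 = 96 > 80
    N5: 53+46 = 99 ≤ 110
Round 3 — N4 snaps.
  N4 sheds 96 kN: no online neighbours, lost.
No further breaks.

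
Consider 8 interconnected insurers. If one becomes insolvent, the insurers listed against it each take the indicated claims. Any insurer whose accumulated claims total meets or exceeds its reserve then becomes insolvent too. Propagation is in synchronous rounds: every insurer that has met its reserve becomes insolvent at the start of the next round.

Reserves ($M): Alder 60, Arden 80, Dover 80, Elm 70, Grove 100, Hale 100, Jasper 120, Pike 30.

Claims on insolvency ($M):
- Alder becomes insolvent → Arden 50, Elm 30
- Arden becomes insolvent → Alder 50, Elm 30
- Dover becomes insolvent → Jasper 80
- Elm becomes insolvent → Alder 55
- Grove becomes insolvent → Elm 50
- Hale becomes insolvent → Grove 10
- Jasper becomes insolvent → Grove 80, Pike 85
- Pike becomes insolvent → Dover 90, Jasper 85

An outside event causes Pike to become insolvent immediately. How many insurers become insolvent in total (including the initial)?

3

Round 1 — Pike becomes insolvent (initial).
  Dover: +90 → 90 ≥ 80
  Jasper: +85 → 85 < 120
Round 2 — Dover becomes insolvent.
  Jasper: +80 → 165 ≥ 120
Round 3 — Jasper becomes insolvent.
  Grove: +80 → 80 < 100
No further insolvencies.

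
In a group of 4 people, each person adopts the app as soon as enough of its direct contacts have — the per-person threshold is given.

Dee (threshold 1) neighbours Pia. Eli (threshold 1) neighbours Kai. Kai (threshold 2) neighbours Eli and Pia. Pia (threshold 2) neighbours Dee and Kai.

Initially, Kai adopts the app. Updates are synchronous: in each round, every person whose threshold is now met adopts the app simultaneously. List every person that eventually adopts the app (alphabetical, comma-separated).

Round 1 — Kai adopts the app (initial).
Round 2 — checking thresholds:
  Eli: 1 of 1 neighbours ≥ 1, adopts the app.
  Pia: 1 of 2 neighbours < 2, below threshold.
Round 3 — no new adoptions; cascade stops.

Eli, Kai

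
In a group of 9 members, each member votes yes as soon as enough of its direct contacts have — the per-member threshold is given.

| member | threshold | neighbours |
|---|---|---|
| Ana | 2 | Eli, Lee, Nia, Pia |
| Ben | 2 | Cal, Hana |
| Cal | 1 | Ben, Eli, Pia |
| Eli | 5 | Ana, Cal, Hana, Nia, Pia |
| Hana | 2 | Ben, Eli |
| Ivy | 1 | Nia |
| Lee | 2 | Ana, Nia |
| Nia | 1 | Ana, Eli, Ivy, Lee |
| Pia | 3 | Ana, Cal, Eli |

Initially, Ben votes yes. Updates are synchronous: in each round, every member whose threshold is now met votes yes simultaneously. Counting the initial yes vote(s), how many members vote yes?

Round 1 — Ben votes yes (initial).
Round 2 — checking thresholds:
  Cal: 1 of 3 neighbours ≥ 1, votes yes.
  Hana: 1 of 2 neighbours < 2, holds.
Round 3 — no new yes votes; cascade stops.

2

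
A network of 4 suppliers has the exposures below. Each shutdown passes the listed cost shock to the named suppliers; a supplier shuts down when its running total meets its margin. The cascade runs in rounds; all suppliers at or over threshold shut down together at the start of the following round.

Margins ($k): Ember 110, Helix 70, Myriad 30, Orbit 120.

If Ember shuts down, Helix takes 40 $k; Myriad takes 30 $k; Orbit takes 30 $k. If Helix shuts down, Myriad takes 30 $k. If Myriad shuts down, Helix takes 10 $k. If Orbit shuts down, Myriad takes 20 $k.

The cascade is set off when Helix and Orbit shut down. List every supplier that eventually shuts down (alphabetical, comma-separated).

Round 1 — Helix, Orbit shut down (initial).
  Myriad: +30+20 → 50 ≥ 30
Round 2 — Myriad shuts down.
No further shutdowns.

Helix, Myriad, Orbit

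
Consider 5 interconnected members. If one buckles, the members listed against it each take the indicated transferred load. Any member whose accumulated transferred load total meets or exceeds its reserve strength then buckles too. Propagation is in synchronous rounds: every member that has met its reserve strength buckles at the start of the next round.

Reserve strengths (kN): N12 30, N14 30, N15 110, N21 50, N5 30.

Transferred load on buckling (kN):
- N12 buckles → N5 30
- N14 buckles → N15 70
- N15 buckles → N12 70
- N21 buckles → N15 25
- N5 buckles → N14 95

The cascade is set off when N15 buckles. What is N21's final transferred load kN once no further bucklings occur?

0

Round 1 — N15 buckles (initial).
  N12: +70 → 70 ≥ 30
Round 2 — N12 buckles.
  N5: +30 → 30 ≥ 30
Round 3 — N5 buckles.
  N14: +95 → 95 ≥ 30
Round 4 — N14 buckles.
No further bucklings.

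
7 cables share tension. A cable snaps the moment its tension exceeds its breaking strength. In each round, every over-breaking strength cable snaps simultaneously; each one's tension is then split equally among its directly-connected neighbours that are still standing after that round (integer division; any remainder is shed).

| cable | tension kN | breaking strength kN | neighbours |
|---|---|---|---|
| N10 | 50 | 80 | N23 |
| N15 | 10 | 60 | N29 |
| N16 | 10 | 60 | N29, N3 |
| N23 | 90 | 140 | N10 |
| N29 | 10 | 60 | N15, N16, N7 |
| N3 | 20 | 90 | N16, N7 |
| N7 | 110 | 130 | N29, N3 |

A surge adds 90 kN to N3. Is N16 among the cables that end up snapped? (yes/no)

yes

Round 1 — N3 at 110 > 90. N3 snaps.
  N3 sheds 110 kN to N16, N7: 55 each.
    N16: 10+55 = 65 > 60
    N7: 110+55 = 165 > 130
Round 2 — N16, N7 snap.
  N16 sheds 65 kN to N29: 65 each.
    N29: 10+65 = 75 > 60
  N7 sheds 165 kN to N29: 165 each.
    N29: 75+165 = 240 > 60
Round 3 — N29 snaps.
  N29 sheds 240 kN to N15: 240 each.
    N15: 10+240 = 250 > 60
Round 4 — N15 snaps.
  N15 sheds 250 kN: no online neighbours, lost.
No further breaks.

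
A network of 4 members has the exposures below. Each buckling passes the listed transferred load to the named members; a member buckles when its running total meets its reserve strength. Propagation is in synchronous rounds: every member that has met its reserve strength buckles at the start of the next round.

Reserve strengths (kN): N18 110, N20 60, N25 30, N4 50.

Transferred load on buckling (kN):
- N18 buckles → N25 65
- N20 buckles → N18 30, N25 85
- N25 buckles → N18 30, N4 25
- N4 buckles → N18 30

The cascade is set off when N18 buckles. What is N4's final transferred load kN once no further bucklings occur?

Round 1 — N18 buckles (initial).
  N25: +65 → 65 ≥ 30
Round 2 — N25 buckles.
  N4: +25 → 25 < 50
No further bucklings.

25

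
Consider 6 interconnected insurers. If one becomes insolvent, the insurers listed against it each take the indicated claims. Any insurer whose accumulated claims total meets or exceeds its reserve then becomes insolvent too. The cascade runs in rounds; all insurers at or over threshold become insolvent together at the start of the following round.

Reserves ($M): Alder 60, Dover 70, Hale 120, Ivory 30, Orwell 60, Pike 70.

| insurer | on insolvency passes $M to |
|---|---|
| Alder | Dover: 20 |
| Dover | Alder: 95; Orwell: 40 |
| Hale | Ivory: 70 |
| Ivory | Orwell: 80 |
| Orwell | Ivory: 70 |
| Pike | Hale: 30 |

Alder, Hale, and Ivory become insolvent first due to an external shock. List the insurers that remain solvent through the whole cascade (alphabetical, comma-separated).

Dover, Pike

Round 1 — Alder, Hale, Ivory become insolvent (initial).
  Dover: +20 → 20 < 70
  Orwell: +80 → 80 ≥ 60
Round 2 — Orwell becomes insolvent.
No further insolvencies.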